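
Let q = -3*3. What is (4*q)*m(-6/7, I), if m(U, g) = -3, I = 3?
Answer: 108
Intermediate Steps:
q = -9
(4*q)*m(-6/7, I) = (4*(-9))*(-3) = -36*(-3) = 108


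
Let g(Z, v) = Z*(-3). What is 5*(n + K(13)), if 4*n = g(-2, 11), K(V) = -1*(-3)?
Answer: 45/2 ≈ 22.500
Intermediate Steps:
K(V) = 3
g(Z, v) = -3*Z
n = 3/2 (n = (-3*(-2))/4 = (¼)*6 = 3/2 ≈ 1.5000)
5*(n + K(13)) = 5*(3/2 + 3) = 5*(9/2) = 45/2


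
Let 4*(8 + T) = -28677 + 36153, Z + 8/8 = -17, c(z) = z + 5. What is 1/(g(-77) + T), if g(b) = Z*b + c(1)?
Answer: 1/3253 ≈ 0.00030741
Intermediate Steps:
c(z) = 5 + z
Z = -18 (Z = -1 - 17 = -18)
g(b) = 6 - 18*b (g(b) = -18*b + (5 + 1) = -18*b + 6 = 6 - 18*b)
T = 1861 (T = -8 + (-28677 + 36153)/4 = -8 + (¼)*7476 = -8 + 1869 = 1861)
1/(g(-77) + T) = 1/((6 - 18*(-77)) + 1861) = 1/((6 + 1386) + 1861) = 1/(1392 + 1861) = 1/3253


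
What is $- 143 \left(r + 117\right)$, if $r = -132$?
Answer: $2145$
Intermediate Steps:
$- 143 \left(r + 117\right) = - 143 \left(-132 + 117\right) = \left(-143\right) \left(-15\right) = 2145$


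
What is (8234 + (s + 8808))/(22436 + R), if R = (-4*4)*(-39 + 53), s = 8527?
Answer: 2841/2468 ≈ 1.1511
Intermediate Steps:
R = -224 (R = -16*14 = -224)
(8234 + (s + 8808))/(22436 + R) = (8234 + (8527 + 8808))/(22436 - 224) = (8234 + 17335)/22212 = 25569*(1/22212) = 2841/2468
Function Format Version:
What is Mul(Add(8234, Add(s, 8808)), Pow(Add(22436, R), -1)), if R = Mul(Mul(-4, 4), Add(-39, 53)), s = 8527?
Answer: Rational(2841, 2468) ≈ 1.1511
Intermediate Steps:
R = -224 (R = Mul(-16, 14) = -224)
Mul(Add(8234, Add(s, 8808)), Pow(Add(22436, R), -1)) = Mul(Add(8234, Add(8527, 8808)), Pow(Add(22436, -224), -1)) = Mul(Add(8234, 17335), Pow(22212, -1)) = Mul(25569, Rational(1, 22212)) = Rational(2841, 2468)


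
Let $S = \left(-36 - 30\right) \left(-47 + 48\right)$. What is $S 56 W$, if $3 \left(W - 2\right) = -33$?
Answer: $33264$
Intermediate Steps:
$W = -9$ ($W = 2 + \frac{1}{3} \left(-33\right) = 2 - 11 = -9$)
$S = -66$ ($S = \left(-66\right) 1 = -66$)
$S 56 W = \left(-66\right) 56 \left(-9\right) = \left(-3696\right) \left(-9\right) = 33264$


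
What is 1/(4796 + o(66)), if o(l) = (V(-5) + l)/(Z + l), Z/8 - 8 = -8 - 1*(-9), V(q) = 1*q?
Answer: 138/661909 ≈ 0.00020849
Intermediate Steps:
V(q) = q
Z = 72 (Z = 64 + 8*(-8 - 1*(-9)) = 64 + 8*(-8 + 9) = 64 + 8*1 = 64 + 8 = 72)
o(l) = (-5 + l)/(72 + l)
1/(4796 + o(66)) = 1/(4796 + (-5 + 66)/(72 + 66)) = 1/(4796 + 61/138) = 1/(661909/138) = 138/661909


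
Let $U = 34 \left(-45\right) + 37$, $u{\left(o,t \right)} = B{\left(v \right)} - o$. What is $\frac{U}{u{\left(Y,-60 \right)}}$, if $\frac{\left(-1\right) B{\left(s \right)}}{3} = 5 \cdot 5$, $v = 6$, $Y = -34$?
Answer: $\frac{1493}{41} \approx 36.415$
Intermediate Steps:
$B{\left(s \right)} = -75$ ($B{\left(s \right)} = - 3 \cdot 5 \cdot 5 = \left(-3\right) 25 = -75$)
$u{\left(o,t \right)} = -75 - o$
$U = -1493$ ($U = -1530 + 37 = -1493$)
$\frac{U}{u{\left(Y,-60 \right)}} = - \frac{1493}{-75 - -34} = - \frac{1493}{-75 + 34} = - \frac{1493}{-41} = \left(-1493\right) \left(- \frac{1}{41}\right) = \frac{1493}{41}$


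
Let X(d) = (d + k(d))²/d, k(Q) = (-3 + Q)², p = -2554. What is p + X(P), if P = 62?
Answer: 12394501/62 ≈ 1.9991e+5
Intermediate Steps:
X(d) = (d + (-3 + d)²)²/d
p + X(P) = -2554 + (62 + (-3 + 62)²)²/62 = -2554 + (62 + 59²)²/62 = -2554 + (62 + 3481)²/62 = -2554 + (1/62)*3543² = -2554 + (1/62)*12552849 = -2554 + 12552849/62 = 12394501/62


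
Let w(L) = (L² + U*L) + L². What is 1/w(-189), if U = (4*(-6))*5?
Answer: 1/94122 ≈ 1.0625e-5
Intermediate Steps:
U = -120 (U = -24*5 = -120)
w(L) = -120*L + 2*L² (w(L) = (L² - 120*L) + L² = -120*L + 2*L²)
1/w(-189) = 1/(2*(-189)*(-60 - 189)) = 1/(2*(-189)*(-249)) = 1/94122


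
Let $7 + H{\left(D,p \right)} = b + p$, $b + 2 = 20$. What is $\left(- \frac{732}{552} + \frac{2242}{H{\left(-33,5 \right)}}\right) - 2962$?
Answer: $- \frac{519469}{184} \approx -2823.2$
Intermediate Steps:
$b = 18$ ($b = -2 + 20 = 18$)
$H{\left(D,p \right)} = 11 + p$ ($H{\left(D,p \right)} = -7 + \left(18 + p\right) = 11 + p$)
$\left(- \frac{732}{552} + \frac{2242}{H{\left(-33,5 \right)}}\right) - 2962 = \left(- \frac{732}{552} + \frac{2242}{11 + 5}\right) - 2962 = \left(\left(-732\right) \frac{1}{552} + \frac{2242}{16}\right) - 2962 = \left(- \frac{61}{46} + 2242 \cdot \frac{1}{16}\right) - 2962 = \left(- \frac{61}{46} + \frac{1121}{8}\right) - 2962 = \frac{25539}{184} - 2962 = - \frac{519469}{184}$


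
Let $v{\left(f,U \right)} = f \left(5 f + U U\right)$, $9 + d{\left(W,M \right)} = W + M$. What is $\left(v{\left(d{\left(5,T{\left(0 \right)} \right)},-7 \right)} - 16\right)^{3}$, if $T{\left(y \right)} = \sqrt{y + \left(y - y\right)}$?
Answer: $-2299968$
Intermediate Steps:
$T{\left(y \right)} = \sqrt{y}$ ($T{\left(y \right)} = \sqrt{y + 0} = \sqrt{y}$)
$d{\left(W,M \right)} = -9 + M + W$ ($d{\left(W,M \right)} = -9 + \left(W + M\right) = -9 + \left(M + W\right) = -9 + M + W$)
$v{\left(f,U \right)} = f \left(U^{2} + 5 f\right)$ ($v{\left(f,U \right)} = f \left(5 f + U^{2}\right) = f \left(U^{2} + 5 f\right)$)
$\left(v{\left(d{\left(5,T{\left(0 \right)} \right)},-7 \right)} - 16\right)^{3} = \left(\left(-9 + \sqrt{0} + 5\right) \left(\left(-7\right)^{2} + 5 \left(-9 + \sqrt{0} + 5\right)\right) - 16\right)^{3} = \left(\left(-9 + 0 + 5\right) \left(49 + 5 \left(-9 + 0 + 5\right)\right) - 16\right)^{3} = \left(- 4 \left(49 + 5 \left(-4\right)\right) - 16\right)^{3} = \left(- 4 \left(49 - 20\right) - 16\right)^{3} = \left(\left(-4\right) 29 - 16\right)^{3} = \left(-116 - 16\right)^{3} = \left(-132\right)^{3} = -2299968$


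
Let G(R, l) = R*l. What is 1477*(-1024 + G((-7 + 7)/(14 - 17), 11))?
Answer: -1512448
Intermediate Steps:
1477*(-1024 + G((-7 + 7)/(14 - 17), 11)) = 1477*(-1024 + ((-7 + 7)/(14 - 17))*11) = 1477*(-1024 + (0/(-3))*11) = 1477*(-1024 + (0*(-⅓))*11) = 1477*(-1024 + 0*11) = 1477*(-1024 + 0) = 1477*(-1024) = -1512448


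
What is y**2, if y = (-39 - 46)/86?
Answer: 7225/7396 ≈ 0.97688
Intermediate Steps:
y = -85/86 (y = -85*1/86 = -85/86 ≈ -0.98837)
y**2 = (-85/86)**2 = 7225/7396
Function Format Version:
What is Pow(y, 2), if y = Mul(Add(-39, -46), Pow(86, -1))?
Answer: Rational(7225, 7396) ≈ 0.97688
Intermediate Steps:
y = Rational(-85, 86) (y = Mul(-85, Rational(1, 86)) = Rational(-85, 86) ≈ -0.98837)
Pow(y, 2) = Pow(Rational(-85, 86), 2) = Rational(7225, 7396)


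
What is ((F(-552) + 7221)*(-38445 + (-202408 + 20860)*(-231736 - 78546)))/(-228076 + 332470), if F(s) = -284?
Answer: 130256137079089/34798 ≈ 3.7432e+9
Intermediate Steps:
((F(-552) + 7221)*(-38445 + (-202408 + 20860)*(-231736 - 78546)))/(-228076 + 332470) = ((-284 + 7221)*(-38445 + (-202408 + 20860)*(-231736 - 78546)))/(-228076 + 332470) = (6937*(-38445 - 181548*(-310282)))/104394 = (6937*(-38445 + 56331076536))*(1/104394) = (6937*56331038091)*(1/104394) = 390768411237267*(1/104394) = 130256137079089/34798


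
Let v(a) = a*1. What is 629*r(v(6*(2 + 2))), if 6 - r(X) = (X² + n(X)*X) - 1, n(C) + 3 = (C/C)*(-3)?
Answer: -267325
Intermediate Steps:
n(C) = -6 (n(C) = -3 + (C/C)*(-3) = -3 + 1*(-3) = -3 - 3 = -6)
v(a) = a
r(X) = 7 - X² + 6*X (r(X) = 6 - ((X² - 6*X) - 1) = 6 - (-1 + X² - 6*X) = 6 + (1 - X² + 6*X) = 7 - X² + 6*X)
629*r(v(6*(2 + 2))) = 629*(7 - (6*(2 + 2))² + 6*(6*(2 + 2))) = 629*(7 - (6*4)² + 6*(6*4)) = 629*(7 - 1*24² + 6*24) = 629*(7 - 1*576 + 144) = 629*(7 - 576 + 144) = 629*(-425) = -267325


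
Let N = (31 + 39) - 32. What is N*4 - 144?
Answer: 8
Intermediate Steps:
N = 38 (N = 70 - 32 = 38)
N*4 - 144 = 38*4 - 144 = 152 - 144 = 8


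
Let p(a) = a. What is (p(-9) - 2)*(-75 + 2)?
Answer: 803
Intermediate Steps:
(p(-9) - 2)*(-75 + 2) = (-9 - 2)*(-75 + 2) = -11*(-73) = 803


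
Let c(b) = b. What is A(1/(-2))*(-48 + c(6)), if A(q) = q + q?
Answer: 42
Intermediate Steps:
A(q) = 2*q
A(1/(-2))*(-48 + c(6)) = (2/(-2))*(-48 + 6) = (2*(-½))*(-42) = -1*(-42) = 42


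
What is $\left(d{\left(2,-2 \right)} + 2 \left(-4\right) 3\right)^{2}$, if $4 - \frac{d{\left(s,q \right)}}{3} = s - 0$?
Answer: $324$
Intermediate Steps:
$d{\left(s,q \right)} = 12 - 3 s$ ($d{\left(s,q \right)} = 12 - 3 \left(s - 0\right) = 12 - 3 \left(s + \left(-5 + 5\right)\right) = 12 - 3 \left(s + 0\right) = 12 - 3 s$)
$\left(d{\left(2,-2 \right)} + 2 \left(-4\right) 3\right)^{2} = \left(\left(12 - 6\right) + 2 \left(-4\right) 3\right)^{2} = \left(\left(12 - 6\right) - 24\right)^{2} = \left(6 - 24\right)^{2} = \left(-18\right)^{2} = 324$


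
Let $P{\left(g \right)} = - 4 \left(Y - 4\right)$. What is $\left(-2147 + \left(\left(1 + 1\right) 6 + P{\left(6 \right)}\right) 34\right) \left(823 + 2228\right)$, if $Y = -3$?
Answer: $-2401137$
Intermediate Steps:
$P{\left(g \right)} = 28$ ($P{\left(g \right)} = - 4 \left(-3 - 4\right) = \left(-4\right) \left(-7\right) = 28$)
$\left(-2147 + \left(\left(1 + 1\right) 6 + P{\left(6 \right)}\right) 34\right) \left(823 + 2228\right) = \left(-2147 + \left(\left(1 + 1\right) 6 + 28\right) 34\right) \left(823 + 2228\right) = \left(-2147 + \left(2 \cdot 6 + 28\right) 34\right) 3051 = \left(-2147 + \left(12 + 28\right) 34\right) 3051 = \left(-2147 + 40 \cdot 34\right) 3051 = \left(-2147 + 1360\right) 3051 = \left(-787\right) 3051 = -2401137$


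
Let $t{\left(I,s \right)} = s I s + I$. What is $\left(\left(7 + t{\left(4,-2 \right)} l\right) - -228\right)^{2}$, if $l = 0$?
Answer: $55225$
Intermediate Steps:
$t{\left(I,s \right)} = I + I s^{2}$ ($t{\left(I,s \right)} = I s s + I = I s^{2} + I = I + I s^{2}$)
$\left(\left(7 + t{\left(4,-2 \right)} l\right) - -228\right)^{2} = \left(\left(7 + 4 \left(1 + \left(-2\right)^{2}\right) 0\right) - -228\right)^{2} = \left(\left(7 + 4 \left(1 + 4\right) 0\right) + 228\right)^{2} = \left(\left(7 + 4 \cdot 5 \cdot 0\right) + 228\right)^{2} = \left(\left(7 + 20 \cdot 0\right) + 228\right)^{2} = \left(\left(7 + 0\right) + 228\right)^{2} = \left(7 + 228\right)^{2} = 235^{2} = 55225$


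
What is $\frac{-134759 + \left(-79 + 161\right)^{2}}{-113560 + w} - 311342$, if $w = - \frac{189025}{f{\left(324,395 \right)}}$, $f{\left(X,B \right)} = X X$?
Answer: $- \frac{742315321295782}{2384252717} \approx -3.1134 \cdot 10^{5}$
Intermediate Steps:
$f{\left(X,B \right)} = X^{2}$
$w = - \frac{189025}{104976}$ ($w = - \frac{189025}{324^{2}} = - \frac{189025}{104976} \approx -1.8006$)
$\frac{-134759 + \left(-79 + 161\right)^{2}}{-113560 + w} - 311342 = \frac{-134759 + \left(-79 + 161\right)^{2}}{-113560 - \frac{189025}{104976}} - 311342 = \frac{-134759 + 82^{2}}{- \frac{11921263585}{104976}} - 311342 = \left(-134759 + 6724\right) \left(- \frac{104976}{11921263585}\right) - 311342 = \left(-128035\right) \left(- \frac{104976}{11921263585}\right) - 311342 = \frac{2688120432}{2384252717} - 311342 = - \frac{742315321295782}{2384252717}$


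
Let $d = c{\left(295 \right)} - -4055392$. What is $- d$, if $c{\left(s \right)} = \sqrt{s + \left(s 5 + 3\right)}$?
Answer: $-4055392 - 3 \sqrt{197} \approx -4.0554 \cdot 10^{6}$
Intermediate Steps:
$c{\left(s \right)} = \sqrt{3 + 6 s}$ ($c{\left(s \right)} = \sqrt{s + \left(5 s + 3\right)} = \sqrt{s + \left(3 + 5 s\right)} = \sqrt{3 + 6 s}$)
$d = 4055392 + 3 \sqrt{197}$ ($d = \sqrt{3 + 6 \cdot 295} - -4055392 = \sqrt{3 + 1770} + 4055392 = \sqrt{1773} + 4055392 = 3 \sqrt{197} + 4055392 = 4055392 + 3 \sqrt{197} \approx 4.0554 \cdot 10^{6}$)
$- d = - (4055392 + 3 \sqrt{197}) = -4055392 - 3 \sqrt{197}$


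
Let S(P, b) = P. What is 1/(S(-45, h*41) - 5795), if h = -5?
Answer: -1/5840 ≈ -0.00017123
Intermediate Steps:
1/(S(-45, h*41) - 5795) = 1/(-45 - 5795) = 1/(-5840) = -1/5840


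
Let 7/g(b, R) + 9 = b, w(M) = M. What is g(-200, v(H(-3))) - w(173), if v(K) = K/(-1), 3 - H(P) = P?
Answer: -36164/209 ≈ -173.03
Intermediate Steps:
H(P) = 3 - P
v(K) = -K (v(K) = K*(-1) = -K)
g(b, R) = 7/(-9 + b)
g(-200, v(H(-3))) - w(173) = 7/(-9 - 200) - 1*173 = 7/(-209) - 173 = 7*(-1/209) - 173 = -7/209 - 173 = -36164/209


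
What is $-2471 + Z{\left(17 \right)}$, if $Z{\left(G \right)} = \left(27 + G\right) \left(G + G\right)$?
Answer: $-975$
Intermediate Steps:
$Z{\left(G \right)} = 2 G \left(27 + G\right)$ ($Z{\left(G \right)} = \left(27 + G\right) 2 G = 2 G \left(27 + G\right)$)
$-2471 + Z{\left(17 \right)} = -2471 + 2 \cdot 17 \left(27 + 17\right) = -2471 + 2 \cdot 17 \cdot 44 = -2471 + 1496 = -975$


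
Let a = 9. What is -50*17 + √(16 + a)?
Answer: -845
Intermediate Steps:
-50*17 + √(16 + a) = -50*17 + √(16 + 9) = -850 + √25 = -850 + 5 = -845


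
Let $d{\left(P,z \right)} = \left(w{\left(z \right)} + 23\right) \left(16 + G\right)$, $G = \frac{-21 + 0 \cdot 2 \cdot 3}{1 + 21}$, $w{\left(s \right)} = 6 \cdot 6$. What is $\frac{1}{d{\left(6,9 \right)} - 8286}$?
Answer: $- \frac{22}{162763} \approx -0.00013517$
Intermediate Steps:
$w{\left(s \right)} = 36$
$G = - \frac{21}{22}$ ($G = \frac{-21 + 0 \cdot 3}{22} = \left(-21 + 0\right) \frac{1}{22} = \left(-21\right) \frac{1}{22} = - \frac{21}{22} \approx -0.95455$)
$d{\left(P,z \right)} = \frac{19529}{22}$ ($d{\left(P,z \right)} = \left(36 + 23\right) \left(16 - \frac{21}{22}\right) = 59 \cdot \frac{331}{22} = \frac{19529}{22}$)
$\frac{1}{d{\left(6,9 \right)} - 8286} = \frac{1}{\frac{19529}{22} - 8286} = \frac{1}{- \frac{162763}{22}} = - \frac{22}{162763}$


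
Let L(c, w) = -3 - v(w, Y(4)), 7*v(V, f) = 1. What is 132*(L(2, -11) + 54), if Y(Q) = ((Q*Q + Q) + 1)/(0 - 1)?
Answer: 46992/7 ≈ 6713.1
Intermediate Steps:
Y(Q) = -1 - Q - Q**2 (Y(Q) = ((Q**2 + Q) + 1)/(-1) = ((Q + Q**2) + 1)*(-1) = (1 + Q + Q**2)*(-1) = -1 - Q - Q**2)
v(V, f) = 1/7 (v(V, f) = (1/7)*1 = 1/7)
L(c, w) = -22/7 (L(c, w) = -3 - 1*1/7 = -3 - 1/7 = -22/7)
132*(L(2, -11) + 54) = 132*(-22/7 + 54) = 132*(356/7) = 46992/7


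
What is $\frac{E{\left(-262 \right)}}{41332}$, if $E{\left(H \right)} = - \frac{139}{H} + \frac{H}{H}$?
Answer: $\frac{401}{10828984} \approx 3.703 \cdot 10^{-5}$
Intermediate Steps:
$E{\left(H \right)} = 1 - \frac{139}{H}$ ($E{\left(H \right)} = - \frac{139}{H} + 1 = 1 - \frac{139}{H}$)
$\frac{E{\left(-262 \right)}}{41332} = \frac{\frac{1}{-262} \left(-139 - 262\right)}{41332} = \left(- \frac{1}{262}\right) \left(-401\right) \frac{1}{41332} = \frac{401}{262} \cdot \frac{1}{41332} = \frac{401}{10828984}$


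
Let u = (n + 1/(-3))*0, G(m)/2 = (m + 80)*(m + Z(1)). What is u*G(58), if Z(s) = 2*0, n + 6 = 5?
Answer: 0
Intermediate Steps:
n = -1 (n = -6 + 5 = -1)
Z(s) = 0
G(m) = 2*m*(80 + m) (G(m) = 2*((m + 80)*(m + 0)) = 2*((80 + m)*m) = 2*(m*(80 + m)) = 2*m*(80 + m))
u = 0 (u = (-1 + 1/(-3))*0 = (-1 - ⅓)*0 = -4/3*0 = 0)
u*G(58) = 0*(2*58*(80 + 58)) = 0*(2*58*138) = 0*16008 = 0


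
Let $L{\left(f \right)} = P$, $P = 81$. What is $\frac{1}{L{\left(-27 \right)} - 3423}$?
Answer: $- \frac{1}{3342} \approx -0.00029922$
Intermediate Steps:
$L{\left(f \right)} = 81$
$\frac{1}{L{\left(-27 \right)} - 3423} = \frac{1}{81 - 3423} = \frac{1}{-3342} = - \frac{1}{3342}$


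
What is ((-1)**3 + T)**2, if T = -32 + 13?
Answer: 400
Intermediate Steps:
T = -19
((-1)**3 + T)**2 = ((-1)**3 - 19)**2 = (-1 - 19)**2 = (-20)**2 = 400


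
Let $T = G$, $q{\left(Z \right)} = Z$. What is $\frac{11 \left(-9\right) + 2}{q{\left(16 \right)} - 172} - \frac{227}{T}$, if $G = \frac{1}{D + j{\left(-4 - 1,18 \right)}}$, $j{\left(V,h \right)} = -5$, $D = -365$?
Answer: $\frac{13102537}{156} \approx 83991.0$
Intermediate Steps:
$G = - \frac{1}{370}$ ($G = \frac{1}{-365 - 5} = \frac{1}{-370} = - \frac{1}{370} \approx -0.0027027$)
$T = - \frac{1}{370} \approx -0.0027027$
$\frac{11 \left(-9\right) + 2}{q{\left(16 \right)} - 172} - \frac{227}{T} = \frac{11 \left(-9\right) + 2}{16 - 172} - \frac{227}{- \frac{1}{370}} = \frac{-99 + 2}{-156} - -83990 = \left(-97\right) \left(- \frac{1}{156}\right) + 83990 = \frac{97}{156} + 83990 = \frac{13102537}{156}$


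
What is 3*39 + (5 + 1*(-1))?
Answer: 121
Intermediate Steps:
3*39 + (5 + 1*(-1)) = 117 + (5 - 1) = 117 + 4 = 121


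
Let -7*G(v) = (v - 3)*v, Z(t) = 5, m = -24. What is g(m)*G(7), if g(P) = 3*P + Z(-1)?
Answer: 268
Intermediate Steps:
G(v) = -v*(-3 + v)/7 (G(v) = -(v - 3)*v/7 = -(-3 + v)*v/7 = -v*(-3 + v)/7)
g(P) = 5 + 3*P (g(P) = 3*P + 5 = 5 + 3*P)
g(m)*G(7) = (5 + 3*(-24))*((⅐)*7*(3 - 1*7)) = (5 - 72)*((⅐)*7*(3 - 7)) = -67*7*(-4)/7 = -67*(-4) = 268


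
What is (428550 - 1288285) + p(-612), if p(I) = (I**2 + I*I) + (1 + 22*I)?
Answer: -124110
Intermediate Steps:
p(I) = 1 + 2*I**2 + 22*I (p(I) = (I**2 + I**2) + (1 + 22*I) = 2*I**2 + (1 + 22*I) = 1 + 2*I**2 + 22*I)
(428550 - 1288285) + p(-612) = (428550 - 1288285) + (1 + 2*(-612)**2 + 22*(-612)) = -859735 + (1 + 2*374544 - 13464) = -859735 + (1 + 749088 - 13464) = -859735 + 735625 = -124110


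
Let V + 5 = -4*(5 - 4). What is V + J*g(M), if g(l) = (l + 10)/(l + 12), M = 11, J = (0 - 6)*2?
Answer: -459/23 ≈ -19.957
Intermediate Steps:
J = -12 (J = -6*2 = -12)
g(l) = (10 + l)/(12 + l)
V = -9 (V = -5 - 4*(5 - 4) = -5 - 4*1 = -5 - 4 = -9)
V + J*g(M) = -9 - 12*(10 + 11)/(12 + 11) = -9 - 12*21/23 = -9 - 252/23 = -459/23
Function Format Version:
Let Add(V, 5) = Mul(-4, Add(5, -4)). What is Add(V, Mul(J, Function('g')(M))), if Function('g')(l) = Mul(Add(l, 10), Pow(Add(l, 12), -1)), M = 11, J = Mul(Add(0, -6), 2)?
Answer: Rational(-459, 23) ≈ -19.957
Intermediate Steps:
J = -12 (J = Mul(-6, 2) = -12)
Function('g')(l) = Mul(Pow(Add(12, l), -1), Add(10, l)) (Function('g')(l) = Mul(Add(10, l), Pow(Add(12, l), -1)) = Mul(Pow(Add(12, l), -1), Add(10, l)))
V = -9 (V = Add(-5, Mul(-4, Add(5, -4))) = Add(-5, Mul(-4, 1)) = Add(-5, -4) = -9)
Add(V, Mul(J, Function('g')(M))) = Add(-9, Mul(-12, Mul(Pow(Add(12, 11), -1), Add(10, 11)))) = Add(-9, Mul(-12, Mul(Pow(23, -1), 21))) = Add(-9, Mul(-12, Mul(Rational(1, 23), 21))) = Add(-9, Mul(-12, Rational(21, 23))) = Add(-9, Rational(-252, 23)) = Rational(-459, 23)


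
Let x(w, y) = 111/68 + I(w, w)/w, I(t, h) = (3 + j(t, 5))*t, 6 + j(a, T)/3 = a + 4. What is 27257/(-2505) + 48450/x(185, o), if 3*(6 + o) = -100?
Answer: 267660323/3492805 ≈ 76.632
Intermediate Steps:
o = -118/3 (o = -6 + (1/3)*(-100) = -6 - 100/3 = -118/3 ≈ -39.333)
j(a, T) = -6 + 3*a (j(a, T) = -18 + 3*(a + 4) = -18 + 3*(4 + a) = -18 + (12 + 3*a) = -6 + 3*a)
I(t, h) = t*(-3 + 3*t) (I(t, h) = (3 + (-6 + 3*t))*t = (-3 + 3*t)*t = t*(-3 + 3*t))
x(w, y) = -93/68 + 3*w (x(w, y) = 111/68 + (3*w*(-1 + w))/w = 111*(1/68) + (-3 + 3*w) = 111/68 + (-3 + 3*w) = -93/68 + 3*w)
27257/(-2505) + 48450/x(185, o) = 27257/(-2505) + 48450/(-93/68 + 3*185) = 27257*(-1/2505) + 48450/(-93/68 + 555) = -27257/2505 + 48450/(37647/68) = -27257/2505 + 48450*(68/37647) = -27257/2505 + 1098200/12549 = 267660323/3492805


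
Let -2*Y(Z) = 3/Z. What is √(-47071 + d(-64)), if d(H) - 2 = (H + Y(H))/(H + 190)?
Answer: I*√5313959147/336 ≈ 216.96*I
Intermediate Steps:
Y(Z) = -3/(2*Z)
d(H) = 2 + (H - 3/(2*H))/(190 + H) (d(H) = 2 + (H - 3/(2*H))/(H + 190) = 2 + (H - 3/(2*H))/(190 + H))
√(-47071 + d(-64)) = √(-47071 + (-3/2 - 64*(380 + 3*(-64)))/((-64)*(190 - 64))) = √(-47071 - 1/64*(-3/2 - 64*(380 - 192))/126) = √(-47071 - 1/64*1/126*(-3/2 - 64*188)) = √(-47071 - 1/64*1/126*(-3/2 - 12032)) = √(-47071 - 1/64*1/126*(-24067/2)) = √(-47071 + 24067/16128) = √(-759137021/16128) = I*√5313959147/336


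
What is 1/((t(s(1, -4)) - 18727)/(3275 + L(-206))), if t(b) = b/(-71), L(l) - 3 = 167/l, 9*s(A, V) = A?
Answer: -431389539/2465110124 ≈ -0.17500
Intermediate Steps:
s(A, V) = A/9
L(l) = 3 + 167/l
t(b) = -b/71 (t(b) = b*(-1/71) = -b/71)
1/((t(s(1, -4)) - 18727)/(3275 + L(-206))) = 1/((-1/639 - 18727)/(3275 + (3 + 167/(-206)))) = 1/((-1/71*⅑ - 18727)/(3275 + (3 + 167*(-1/206)))) = 1/((-1/639 - 18727)/(3275 + (3 - 167/206))) = 1/(-11966554/(639*(3275 + 451/206))) = 1/(-11966554/(639*675101/206)) = 1/(-11966554/639*206/675101) = 1/(-2465110124/431389539) = -431389539/2465110124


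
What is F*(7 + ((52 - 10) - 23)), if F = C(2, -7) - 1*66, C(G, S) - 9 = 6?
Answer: -1326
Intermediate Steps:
C(G, S) = 15 (C(G, S) = 9 + 6 = 15)
F = -51 (F = 15 - 1*66 = 15 - 66 = -51)
F*(7 + ((52 - 10) - 23)) = -51*(7 + ((52 - 10) - 23)) = -51*(7 + (42 - 23)) = -51*(7 + 19) = -51*26 = -1326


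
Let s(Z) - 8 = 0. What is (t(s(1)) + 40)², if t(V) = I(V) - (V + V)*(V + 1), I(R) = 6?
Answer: 9604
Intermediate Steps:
s(Z) = 8 (s(Z) = 8 + 0 = 8)
t(V) = 6 - 2*V*(1 + V) (t(V) = 6 - (V + V)*(V + 1) = 6 - 2*V*(1 + V))
(t(s(1)) + 40)² = ((6 - 2*8 - 2*8²) + 40)² = ((6 - 16 - 2*64) + 40)² = ((6 - 16 - 128) + 40)² = (-138 + 40)² = (-98)² = 9604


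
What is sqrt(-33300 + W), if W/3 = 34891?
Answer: sqrt(71373) ≈ 267.16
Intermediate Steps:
W = 104673 (W = 3*34891 = 104673)
sqrt(-33300 + W) = sqrt(-33300 + 104673) = sqrt(71373)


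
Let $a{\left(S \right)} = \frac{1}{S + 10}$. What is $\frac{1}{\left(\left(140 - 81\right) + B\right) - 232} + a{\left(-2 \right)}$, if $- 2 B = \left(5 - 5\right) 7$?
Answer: $\frac{165}{1384} \approx 0.11922$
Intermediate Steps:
$B = 0$ ($B = - \frac{\left(5 - 5\right) 7}{2} = - \frac{0 \cdot 7}{2} = \left(- \frac{1}{2}\right) 0 = 0$)
$a{\left(S \right)} = \frac{1}{10 + S}$
$\frac{1}{\left(\left(140 - 81\right) + B\right) - 232} + a{\left(-2 \right)} = \frac{1}{\left(\left(140 - 81\right) + 0\right) - 232} + \frac{1}{10 - 2} = \frac{1}{\left(59 + 0\right) - 232} + \frac{1}{8} = \frac{1}{59 - 232} + \frac{1}{8} = \frac{1}{-173} + \frac{1}{8} = - \frac{1}{173} + \frac{1}{8} = \frac{165}{1384}$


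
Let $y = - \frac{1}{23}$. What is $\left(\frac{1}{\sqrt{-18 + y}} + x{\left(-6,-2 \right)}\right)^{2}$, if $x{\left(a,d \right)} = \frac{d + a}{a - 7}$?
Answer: $\frac{22673}{70135} - \frac{16 i \sqrt{9545}}{5395} \approx 0.32328 - 0.28975 i$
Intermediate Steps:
$y = - \frac{1}{23}$ ($y = \left(-1\right) \frac{1}{23} = - \frac{1}{23} \approx -0.043478$)
$x{\left(a,d \right)} = \frac{a + d}{-7 + a}$
$\left(\frac{1}{\sqrt{-18 + y}} + x{\left(-6,-2 \right)}\right)^{2} = \left(\frac{1}{\sqrt{-18 - \frac{1}{23}}} + \frac{-6 - 2}{-7 - 6}\right)^{2} = \left(\frac{1}{\sqrt{- \frac{415}{23}}} + \frac{1}{-13} \left(-8\right)\right)^{2} = \left(\frac{1}{\frac{1}{23} i \sqrt{9545}} - - \frac{8}{13}\right)^{2} = \left(- \frac{i \sqrt{9545}}{415} + \frac{8}{13}\right)^{2} = \left(\frac{8}{13} - \frac{i \sqrt{9545}}{415}\right)^{2}$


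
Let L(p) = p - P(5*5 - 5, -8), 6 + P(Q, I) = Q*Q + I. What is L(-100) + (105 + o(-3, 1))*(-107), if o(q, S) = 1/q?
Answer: -35056/3 ≈ -11685.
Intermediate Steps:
P(Q, I) = -6 + I + Q² (P(Q, I) = -6 + (Q*Q + I) = -6 + (Q² + I) = -6 + (I + Q²) = -6 + I + Q²)
L(p) = -386 + p (L(p) = p - (-6 - 8 + (5*5 - 5)²) = p - (-6 - 8 + (25 - 5)²) = p - (-6 - 8 + 20²) = p - (-6 - 8 + 400) = p - 1*386 = p - 386 = -386 + p)
L(-100) + (105 + o(-3, 1))*(-107) = (-386 - 100) + (105 + 1/(-3))*(-107) = -486 + (105 - ⅓)*(-107) = -486 + (314/3)*(-107) = -486 - 33598/3 = -35056/3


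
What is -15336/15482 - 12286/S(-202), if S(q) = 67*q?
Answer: -4336393/52383347 ≈ -0.082782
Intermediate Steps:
-15336/15482 - 12286/S(-202) = -15336/15482 - 12286/(67*(-202)) = -15336*1/15482 - 12286/(-13534) = -7668/7741 - 12286*(-1/13534) = -7668/7741 + 6143/6767 = -4336393/52383347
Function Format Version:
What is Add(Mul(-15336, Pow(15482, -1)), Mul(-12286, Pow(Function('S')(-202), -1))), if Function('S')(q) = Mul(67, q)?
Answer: Rational(-4336393, 52383347) ≈ -0.082782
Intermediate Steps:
Add(Mul(-15336, Pow(15482, -1)), Mul(-12286, Pow(Function('S')(-202), -1))) = Add(Mul(-15336, Pow(15482, -1)), Mul(-12286, Pow(Mul(67, -202), -1))) = Add(Mul(-15336, Rational(1, 15482)), Mul(-12286, Pow(-13534, -1))) = Add(Rational(-7668, 7741), Mul(-12286, Rational(-1, 13534))) = Add(Rational(-7668, 7741), Rational(6143, 6767)) = Rational(-4336393, 52383347)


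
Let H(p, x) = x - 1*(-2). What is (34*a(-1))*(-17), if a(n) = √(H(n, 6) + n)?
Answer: -578*√7 ≈ -1529.2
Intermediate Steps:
H(p, x) = 2 + x (H(p, x) = x + 2 = 2 + x)
a(n) = √(8 + n) (a(n) = √((2 + 6) + n) = √(8 + n))
(34*a(-1))*(-17) = (34*√(8 - 1))*(-17) = (34*√7)*(-17) = -578*√7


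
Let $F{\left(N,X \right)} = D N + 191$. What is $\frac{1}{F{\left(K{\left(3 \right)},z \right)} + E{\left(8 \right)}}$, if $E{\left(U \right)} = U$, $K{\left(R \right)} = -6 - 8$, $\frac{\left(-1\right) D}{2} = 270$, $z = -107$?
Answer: $\frac{1}{7759} \approx 0.00012888$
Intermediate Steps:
$D = -540$ ($D = \left(-2\right) 270 = -540$)
$K{\left(R \right)} = -14$
$F{\left(N,X \right)} = 191 - 540 N$ ($F{\left(N,X \right)} = - 540 N + 191 = 191 - 540 N$)
$\frac{1}{F{\left(K{\left(3 \right)},z \right)} + E{\left(8 \right)}} = \frac{1}{\left(191 - -7560\right) + 8} = \frac{1}{\left(191 + 7560\right) + 8} = \frac{1}{7751 + 8} = \frac{1}{7759}$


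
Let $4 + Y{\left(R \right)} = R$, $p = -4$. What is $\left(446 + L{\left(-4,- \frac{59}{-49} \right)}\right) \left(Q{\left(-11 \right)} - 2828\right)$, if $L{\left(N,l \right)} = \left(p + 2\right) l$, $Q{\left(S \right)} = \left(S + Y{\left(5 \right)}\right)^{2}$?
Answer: $- \frac{59295808}{49} \approx -1.2101 \cdot 10^{6}$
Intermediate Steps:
$Y{\left(R \right)} = -4 + R$
$Q{\left(S \right)} = \left(1 + S\right)^{2}$ ($Q{\left(S \right)} = \left(S + \left(-4 + 5\right)\right)^{2} = \left(S + 1\right)^{2} = \left(1 + S\right)^{2}$)
$L{\left(N,l \right)} = - 2 l$ ($L{\left(N,l \right)} = \left(-4 + 2\right) l = - 2 l$)
$\left(446 + L{\left(-4,- \frac{59}{-49} \right)}\right) \left(Q{\left(-11 \right)} - 2828\right) = \left(446 - 2 \left(- \frac{59}{-49}\right)\right) \left(\left(1 - 11\right)^{2} - 2828\right) = \left(446 - 2 \left(\left(-59\right) \left(- \frac{1}{49}\right)\right)\right) \left(\left(-10\right)^{2} - 2828\right) = \left(446 - \frac{118}{49}\right) \left(100 - 2828\right) = \left(446 - \frac{118}{49}\right) \left(-2728\right) = \frac{21736}{49} \left(-2728\right) = - \frac{59295808}{49}$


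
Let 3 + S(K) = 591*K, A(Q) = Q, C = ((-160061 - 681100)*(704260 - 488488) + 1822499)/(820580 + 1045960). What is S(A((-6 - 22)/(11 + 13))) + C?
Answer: -182789747743/1866540 ≈ -97930.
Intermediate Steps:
C = -181497168793/1866540 (C = (-841161*215772 + 1822499)/1866540 = (-181498991292 + 1822499)*(1/1866540) = -181497168793*1/1866540 = -181497168793/1866540 ≈ -97237.)
S(K) = -3 + 591*K
S(A((-6 - 22)/(11 + 13))) + C = (-3 + 591*((-6 - 22)/(11 + 13))) - 181497168793/1866540 = (-3 + 591*(-28/24)) - 181497168793/1866540 = (-3 + 591*(-28*1/24)) - 181497168793/1866540 = (-3 + 591*(-7/6)) - 181497168793/1866540 = (-3 - 1379/2) - 181497168793/1866540 = -1385/2 - 181497168793/1866540 = -182789747743/1866540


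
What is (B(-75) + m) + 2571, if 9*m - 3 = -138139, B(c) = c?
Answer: -115672/9 ≈ -12852.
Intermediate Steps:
m = -138136/9 (m = ⅓ + (⅑)*(-138139) = ⅓ - 138139/9 = -138136/9 ≈ -15348.)
(B(-75) + m) + 2571 = (-75 - 138136/9) + 2571 = -138811/9 + 2571 = -115672/9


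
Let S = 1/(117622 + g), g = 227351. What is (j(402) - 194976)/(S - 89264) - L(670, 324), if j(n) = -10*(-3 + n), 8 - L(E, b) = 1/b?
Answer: -57547719710329/9977149038204 ≈ -5.7680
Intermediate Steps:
L(E, b) = 8 - 1/b
S = 1/344973 (S = 1/(117622 + 227351) = 1/344973 ≈ 2.8988e-6)
j(n) = 30 - 10*n
(j(402) - 194976)/(S - 89264) - L(670, 324) = ((30 - 10*402) - 194976)/(1/344973 - 89264) - (8 - 1/324) = ((30 - 4020) - 194976)/(-30793669871/344973) - (8 - 1*1/324) = (-3990 - 194976)*(-344973/30793669871) - (8 - 1/324) = -198966*(-344973/30793669871) - 1*2591/324 = 68637897918/30793669871 - 2591/324 = -57547719710329/9977149038204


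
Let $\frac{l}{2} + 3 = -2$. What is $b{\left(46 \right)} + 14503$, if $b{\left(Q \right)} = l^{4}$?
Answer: $24503$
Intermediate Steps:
$l = -10$ ($l = -6 + 2 \left(-2\right) = -6 - 4 = -10$)
$b{\left(Q \right)} = 10000$ ($b{\left(Q \right)} = \left(-10\right)^{4} = 10000$)
$b{\left(46 \right)} + 14503 = 10000 + 14503 = 24503$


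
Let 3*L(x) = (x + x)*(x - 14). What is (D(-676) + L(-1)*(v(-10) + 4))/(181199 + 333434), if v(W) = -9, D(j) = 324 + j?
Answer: -402/514633 ≈ -0.00078114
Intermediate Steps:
L(x) = 2*x*(-14 + x)/3 (L(x) = ((x + x)*(x - 14))/3 = ((2*x)*(-14 + x))/3 = (2*x*(-14 + x))/3 = 2*x*(-14 + x)/3)
(D(-676) + L(-1)*(v(-10) + 4))/(181199 + 333434) = ((324 - 676) + ((⅔)*(-1)*(-14 - 1))*(-9 + 4))/(181199 + 333434) = (-352 + ((⅔)*(-1)*(-15))*(-5))/514633 = (-352 + 10*(-5))*(1/514633) = (-352 - 50)*(1/514633) = -402*1/514633 = -402/514633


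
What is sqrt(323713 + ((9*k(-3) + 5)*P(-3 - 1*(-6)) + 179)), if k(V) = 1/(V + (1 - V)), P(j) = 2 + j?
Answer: sqrt(323962) ≈ 569.18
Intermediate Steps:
k(V) = 1 (k(V) = 1/1 = 1)
sqrt(323713 + ((9*k(-3) + 5)*P(-3 - 1*(-6)) + 179)) = sqrt(323713 + ((9*1 + 5)*(2 + (-3 - 1*(-6))) + 179)) = sqrt(323713 + ((9 + 5)*(2 + (-3 + 6)) + 179)) = sqrt(323713 + (14*(2 + 3) + 179)) = sqrt(323713 + (14*5 + 179)) = sqrt(323713 + (70 + 179)) = sqrt(323713 + 249) = sqrt(323962)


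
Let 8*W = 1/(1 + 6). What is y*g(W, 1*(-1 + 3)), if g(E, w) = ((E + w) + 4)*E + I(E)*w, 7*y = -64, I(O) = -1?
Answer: 5935/343 ≈ 17.303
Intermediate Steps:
y = -64/7 (y = (⅐)*(-64) = -64/7 ≈ -9.1429)
W = 1/56 (W = 1/(8*(1 + 6)) = (⅛)/7 = (⅛)*(⅐) = 1/56 ≈ 0.017857)
g(E, w) = -w + E*(4 + E + w) (g(E, w) = ((E + w) + 4)*E - w = (4 + E + w)*E - w = E*(4 + E + w) - w = -w + E*(4 + E + w))
y*g(W, 1*(-1 + 3)) = -64*((1/56)² - (-1 + 3) + 4*(1/56) + (1*(-1 + 3))/56)/7 = -64*(1/3136 - 2 + 1/14 + (1*2)/56)/7 = -64*(1/3136 - 1*2 + 1/14 + (1/56)*2)/7 = -64*(1/3136 - 2 + 1/14 + 1/28)/7 = -64/7*(-5935/3136) = 5935/343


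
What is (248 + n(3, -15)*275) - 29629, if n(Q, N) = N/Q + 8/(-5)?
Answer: -31196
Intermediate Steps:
n(Q, N) = -8/5 + N/Q (n(Q, N) = N/Q + 8*(-1/5) = N/Q - 8/5 = -8/5 + N/Q)
(248 + n(3, -15)*275) - 29629 = (248 + (-8/5 - 15/3)*275) - 29629 = (248 + (-8/5 - 15*1/3)*275) - 29629 = (248 + (-8/5 - 5)*275) - 29629 = (248 - 33/5*275) - 29629 = (248 - 1815) - 29629 = -1567 - 29629 = -31196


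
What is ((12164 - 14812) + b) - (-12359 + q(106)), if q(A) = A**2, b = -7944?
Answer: -9469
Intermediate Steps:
((12164 - 14812) + b) - (-12359 + q(106)) = ((12164 - 14812) - 7944) - (-12359 + 106**2) = (-2648 - 7944) - (-12359 + 11236) = -10592 - 1*(-1123) = -10592 + 1123 = -9469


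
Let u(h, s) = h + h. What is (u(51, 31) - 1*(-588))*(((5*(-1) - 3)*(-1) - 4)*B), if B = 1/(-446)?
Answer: -1380/223 ≈ -6.1883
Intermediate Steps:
B = -1/446 ≈ -0.0022422
u(h, s) = 2*h
(u(51, 31) - 1*(-588))*(((5*(-1) - 3)*(-1) - 4)*B) = (2*51 - 1*(-588))*(((5*(-1) - 3)*(-1) - 4)*(-1/446)) = (102 + 588)*(((-5 - 3)*(-1) - 4)*(-1/446)) = 690*((-8*(-1) - 4)*(-1/446)) = 690*((8 - 4)*(-1/446)) = 690*(4*(-1/446)) = 690*(-2/223) = -1380/223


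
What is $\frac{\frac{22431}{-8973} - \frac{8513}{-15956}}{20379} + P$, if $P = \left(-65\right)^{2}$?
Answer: $\frac{4109131250364271}{972575466084} \approx 4225.0$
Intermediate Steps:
$P = 4225$
$\frac{\frac{22431}{-8973} - \frac{8513}{-15956}}{20379} + P = \frac{\frac{22431}{-8973} - \frac{8513}{-15956}}{20379} + 4225 = \left(22431 \left(- \frac{1}{8973}\right) - - \frac{8513}{15956}\right) \frac{1}{20379} + 4225 = \left(- \frac{7477}{2991} + \frac{8513}{15956}\right) \frac{1}{20379} + 4225 = \left(- \frac{93840629}{47724396}\right) \frac{1}{20379} + 4225 = - \frac{93840629}{972575466084} + 4225 = \frac{4109131250364271}{972575466084}$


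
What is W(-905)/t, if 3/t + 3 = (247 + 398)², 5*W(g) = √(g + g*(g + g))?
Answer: 416022*√181905/5 ≈ 3.5487e+7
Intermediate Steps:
W(g) = √(g + 2*g²)/5 (W(g) = √(g + g*(g + g))/5 = √(g + g*(2*g))/5 = √(g + 2*g²)/5)
t = 1/138674 (t = 3/(-3 + (247 + 398)²) = 3/(-3 + 645²) = 3/(-3 + 416025) = 3/416022 = 3*(1/416022) = 1/138674 ≈ 7.2112e-6)
W(-905)/t = (√(-905*(1 + 2*(-905)))/5)/(1/138674) = (√(-905*(1 - 1810))/5)*138674 = (√(-905*(-1809))/5)*138674 = (√1637145/5)*138674 = ((3*√181905)/5)*138674 = (3*√181905/5)*138674 = 416022*√181905/5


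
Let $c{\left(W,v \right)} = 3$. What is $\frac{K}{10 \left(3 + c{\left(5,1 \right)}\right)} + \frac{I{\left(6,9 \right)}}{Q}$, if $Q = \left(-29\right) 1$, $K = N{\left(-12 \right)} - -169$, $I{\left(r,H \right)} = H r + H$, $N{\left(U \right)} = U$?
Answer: $\frac{773}{1740} \approx 0.44425$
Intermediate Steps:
$I{\left(r,H \right)} = H + H r$
$K = 157$ ($K = -12 - -169 = -12 + 169 = 157$)
$Q = -29$
$\frac{K}{10 \left(3 + c{\left(5,1 \right)}\right)} + \frac{I{\left(6,9 \right)}}{Q} = \frac{157}{10 \left(3 + 3\right)} + \frac{9 \left(1 + 6\right)}{-29} = \frac{157}{10 \cdot 6} + 9 \cdot 7 \left(- \frac{1}{29}\right) = \frac{157}{60} + 63 \left(- \frac{1}{29}\right) = 157 \cdot \frac{1}{60} - \frac{63}{29} = \frac{157}{60} - \frac{63}{29} = \frac{773}{1740}$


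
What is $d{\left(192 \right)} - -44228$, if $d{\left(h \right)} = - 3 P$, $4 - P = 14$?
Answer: $44258$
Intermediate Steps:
$P = -10$ ($P = 4 - 14 = -10$)
$d{\left(h \right)} = 30$ ($d{\left(h \right)} = \left(-3\right) \left(-10\right) = 30$)
$d{\left(192 \right)} - -44228 = 30 - -44228 = 30 + 44228 = 44258$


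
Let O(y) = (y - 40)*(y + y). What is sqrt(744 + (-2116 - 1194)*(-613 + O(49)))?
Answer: I*sqrt(889646) ≈ 943.21*I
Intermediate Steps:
O(y) = 2*y*(-40 + y) (O(y) = (-40 + y)*(2*y) = 2*y*(-40 + y))
sqrt(744 + (-2116 - 1194)*(-613 + O(49))) = sqrt(744 + (-2116 - 1194)*(-613 + 2*49*(-40 + 49))) = sqrt(744 - 3310*(-613 + 2*49*9)) = sqrt(744 - 3310*(-613 + 882)) = sqrt(744 - 3310*269) = sqrt(744 - 890390) = sqrt(-889646) = I*sqrt(889646)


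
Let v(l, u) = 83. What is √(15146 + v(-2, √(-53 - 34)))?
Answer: √15229 ≈ 123.41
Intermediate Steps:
√(15146 + v(-2, √(-53 - 34))) = √(15146 + 83) = √15229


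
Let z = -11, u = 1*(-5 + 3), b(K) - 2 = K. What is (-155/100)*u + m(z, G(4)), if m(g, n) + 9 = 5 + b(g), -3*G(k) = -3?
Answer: -99/10 ≈ -9.9000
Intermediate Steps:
b(K) = 2 + K
G(k) = 1 (G(k) = -1/3*(-3) = 1)
u = -2 (u = 1*(-2) = -2)
m(g, n) = -2 + g (m(g, n) = -9 + (5 + (2 + g)) = -9 + (7 + g) = -2 + g)
(-155/100)*u + m(z, G(4)) = -155/100*(-2) + (-2 - 11) = -155*1/100*(-2) - 13 = -31/20*(-2) - 13 = 31/10 - 13 = -99/10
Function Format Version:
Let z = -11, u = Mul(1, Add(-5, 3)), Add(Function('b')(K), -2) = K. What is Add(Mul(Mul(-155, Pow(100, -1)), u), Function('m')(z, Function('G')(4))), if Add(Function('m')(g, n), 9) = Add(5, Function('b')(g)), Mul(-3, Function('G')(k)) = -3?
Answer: Rational(-99, 10) ≈ -9.9000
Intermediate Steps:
Function('b')(K) = Add(2, K)
Function('G')(k) = 1 (Function('G')(k) = Mul(Rational(-1, 3), -3) = 1)
u = -2 (u = Mul(1, -2) = -2)
Function('m')(g, n) = Add(-2, g) (Function('m')(g, n) = Add(-9, Add(5, Add(2, g))) = Add(-9, Add(7, g)) = Add(-2, g))
Add(Mul(Mul(-155, Pow(100, -1)), u), Function('m')(z, Function('G')(4))) = Add(Mul(Mul(-155, Pow(100, -1)), -2), Add(-2, -11)) = Add(Mul(Mul(-155, Rational(1, 100)), -2), -13) = Add(Mul(Rational(-31, 20), -2), -13) = Add(Rational(31, 10), -13) = Rational(-99, 10)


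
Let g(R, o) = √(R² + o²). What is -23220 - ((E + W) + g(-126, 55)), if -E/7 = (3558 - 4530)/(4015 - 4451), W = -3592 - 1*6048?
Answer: -1478519/109 - √18901 ≈ -13702.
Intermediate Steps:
W = -9640 (W = -3592 - 6048 = -9640)
E = -1701/109 (E = -7*(3558 - 4530)/(4015 - 4451) = -(-6804)/(-436) = -(-6804)*(-1)/436 = -7*243/109 = -1701/109 ≈ -15.605)
-23220 - ((E + W) + g(-126, 55)) = -23220 - ((-1701/109 - 9640) + √((-126)² + 55²)) = -23220 - (-1052461/109 + √(15876 + 3025)) = -23220 - (-1052461/109 + √18901) = -23220 + (1052461/109 - √18901) = -1478519/109 - √18901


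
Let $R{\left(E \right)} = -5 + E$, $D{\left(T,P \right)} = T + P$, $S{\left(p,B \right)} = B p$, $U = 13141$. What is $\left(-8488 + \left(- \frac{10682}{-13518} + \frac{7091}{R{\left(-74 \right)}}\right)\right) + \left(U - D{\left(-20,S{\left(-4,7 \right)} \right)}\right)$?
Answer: $\frac{2462644531}{533961} \approx 4612.0$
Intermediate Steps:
$D{\left(T,P \right)} = P + T$
$\left(-8488 + \left(- \frac{10682}{-13518} + \frac{7091}{R{\left(-74 \right)}}\right)\right) + \left(U - D{\left(-20,S{\left(-4,7 \right)} \right)}\right) = \left(-8488 + \left(- \frac{10682}{-13518} + \frac{7091}{-5 - 74}\right)\right) + \left(13141 - \left(7 \left(-4\right) - 20\right)\right) = \left(-8488 + \left(\left(-10682\right) \left(- \frac{1}{13518}\right) + \frac{7091}{-79}\right)\right) + \left(13141 - \left(-28 - 20\right)\right) = \left(-8488 + \left(\frac{5341}{6759} + 7091 \left(- \frac{1}{79}\right)\right)\right) + \left(13141 - -48\right) = \left(-8488 + \left(\frac{5341}{6759} - \frac{7091}{79}\right)\right) + \left(13141 + 48\right) = \left(-8488 - \frac{47506130}{533961}\right) + 13189 = - \frac{4579767098}{533961} + 13189 = \frac{2462644531}{533961}$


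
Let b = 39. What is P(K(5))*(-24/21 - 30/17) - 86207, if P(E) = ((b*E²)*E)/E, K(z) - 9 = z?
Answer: -1843351/17 ≈ -1.0843e+5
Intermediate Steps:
K(z) = 9 + z
P(E) = 39*E² (P(E) = ((39*E²)*E)/E = (39*E³)/E = 39*E²)
P(K(5))*(-24/21 - 30/17) - 86207 = (39*(9 + 5)²)*(-24/21 - 30/17) - 86207 = (39*14²)*(-24*1/21 - 30*1/17) - 86207 = (39*196)*(-8/7 - 30/17) - 86207 = 7644*(-346/119) - 86207 = -377832/17 - 86207 = -1843351/17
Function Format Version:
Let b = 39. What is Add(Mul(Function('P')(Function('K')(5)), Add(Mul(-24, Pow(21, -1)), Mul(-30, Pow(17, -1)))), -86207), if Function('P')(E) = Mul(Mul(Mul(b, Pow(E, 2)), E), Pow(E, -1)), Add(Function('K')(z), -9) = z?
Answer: Rational(-1843351, 17) ≈ -1.0843e+5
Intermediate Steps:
Function('K')(z) = Add(9, z)
Function('P')(E) = Mul(39, Pow(E, 2)) (Function('P')(E) = Mul(Mul(Mul(39, Pow(E, 2)), E), Pow(E, -1)) = Mul(Mul(39, Pow(E, 3)), Pow(E, -1)) = Mul(39, Pow(E, 2)))
Add(Mul(Function('P')(Function('K')(5)), Add(Mul(-24, Pow(21, -1)), Mul(-30, Pow(17, -1)))), -86207) = Add(Mul(Mul(39, Pow(Add(9, 5), 2)), Add(Mul(-24, Pow(21, -1)), Mul(-30, Pow(17, -1)))), -86207) = Add(Mul(Mul(39, Pow(14, 2)), Add(Mul(-24, Rational(1, 21)), Mul(-30, Rational(1, 17)))), -86207) = Add(Mul(Mul(39, 196), Add(Rational(-8, 7), Rational(-30, 17))), -86207) = Add(Mul(7644, Rational(-346, 119)), -86207) = Add(Rational(-377832, 17), -86207) = Rational(-1843351, 17)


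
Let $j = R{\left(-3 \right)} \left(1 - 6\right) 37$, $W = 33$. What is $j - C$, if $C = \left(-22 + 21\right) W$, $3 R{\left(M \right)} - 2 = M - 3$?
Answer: $\frac{839}{3} \approx 279.67$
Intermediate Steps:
$R{\left(M \right)} = - \frac{1}{3} + \frac{M}{3}$ ($R{\left(M \right)} = \frac{2}{3} + \frac{M - 3}{3} = \frac{2}{3} + \frac{-3 + M}{3} = \frac{2}{3} + \left(-1 + \frac{M}{3}\right) = - \frac{1}{3} + \frac{M}{3}$)
$C = -33$ ($C = \left(-22 + 21\right) 33 = \left(-1\right) 33 = -33$)
$j = \frac{740}{3}$ ($j = \left(- \frac{1}{3} + \frac{1}{3} \left(-3\right)\right) \left(1 - 6\right) 37 = \left(- \frac{1}{3} - 1\right) \left(1 - 6\right) 37 = \left(- \frac{4}{3}\right) \left(-5\right) 37 = \frac{20}{3} \cdot 37 = \frac{740}{3} \approx 246.67$)
$j - C = \frac{740}{3} - -33 = \frac{740}{3} + 33 = \frac{839}{3}$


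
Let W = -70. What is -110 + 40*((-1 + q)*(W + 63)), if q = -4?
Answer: 1290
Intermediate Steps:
-110 + 40*((-1 + q)*(W + 63)) = -110 + 40*((-1 - 4)*(-70 + 63)) = -110 + 40*(-5*(-7)) = -110 + 40*35 = -110 + 1400 = 1290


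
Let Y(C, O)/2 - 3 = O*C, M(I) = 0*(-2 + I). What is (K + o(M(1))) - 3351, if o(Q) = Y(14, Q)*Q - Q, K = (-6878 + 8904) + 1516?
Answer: 191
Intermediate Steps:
M(I) = 0
Y(C, O) = 6 + 2*C*O (Y(C, O) = 6 + 2*(O*C) = 6 + 2*(C*O) = 6 + 2*C*O)
K = 3542 (K = 2026 + 1516 = 3542)
o(Q) = -Q + Q*(6 + 28*Q) (o(Q) = (6 + 2*14*Q)*Q - Q = (6 + 28*Q)*Q - Q = Q*(6 + 28*Q) - Q = -Q + Q*(6 + 28*Q))
(K + o(M(1))) - 3351 = (3542 + 0*(5 + 28*0)) - 3351 = (3542 + 0*(5 + 0)) - 3351 = (3542 + 0*5) - 3351 = (3542 + 0) - 3351 = 3542 - 3351 = 191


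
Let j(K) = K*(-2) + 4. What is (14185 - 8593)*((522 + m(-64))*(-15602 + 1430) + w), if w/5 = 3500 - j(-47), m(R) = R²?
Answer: -365880567312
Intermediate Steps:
j(K) = 4 - 2*K (j(K) = -2*K + 4 = 4 - 2*K)
w = 17010 (w = 5*(3500 - (4 - 2*(-47))) = 5*(3500 - (4 + 94)) = 5*(3500 - 1*98) = 5*(3500 - 98) = 5*3402 = 17010)
(14185 - 8593)*((522 + m(-64))*(-15602 + 1430) + w) = (14185 - 8593)*((522 + (-64)²)*(-15602 + 1430) + 17010) = 5592*((522 + 4096)*(-14172) + 17010) = 5592*(4618*(-14172) + 17010) = 5592*(-65446296 + 17010) = 5592*(-65429286) = -365880567312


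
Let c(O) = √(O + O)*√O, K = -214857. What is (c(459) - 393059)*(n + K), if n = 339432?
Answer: -48965324925 + 57179925*√2 ≈ -4.8884e+10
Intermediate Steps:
c(O) = O*√2 (c(O) = √(2*O)*√O = (√2*√O)*√O = O*√2)
(c(459) - 393059)*(n + K) = (459*√2 - 393059)*(339432 - 214857) = (-393059 + 459*√2)*124575 = -48965324925 + 57179925*√2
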